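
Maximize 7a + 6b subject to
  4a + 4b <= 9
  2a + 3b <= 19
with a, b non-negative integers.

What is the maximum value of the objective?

14

(a,b)=(2,0) is feasible, giving 14.
(a,b)=(1,1) is feasible, giving 13.
The best lattice point is (2,0), giving 14.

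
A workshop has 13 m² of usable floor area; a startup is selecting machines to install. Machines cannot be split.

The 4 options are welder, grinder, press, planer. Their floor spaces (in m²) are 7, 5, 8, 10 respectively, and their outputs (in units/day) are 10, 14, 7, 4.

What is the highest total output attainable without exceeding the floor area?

Allowing fractional choices, the relaxed optimum would be about 24.9, but machines are indivisible.
grinder + press: floor space 5 + 8 = 13 ≤ 13, output 14 + 7 = 21.
welder + grinder: floor space 7 + 5 = 12 ≤ 13, output 10 + 14 = 24.
Best is welder and grinder with total output 24.

24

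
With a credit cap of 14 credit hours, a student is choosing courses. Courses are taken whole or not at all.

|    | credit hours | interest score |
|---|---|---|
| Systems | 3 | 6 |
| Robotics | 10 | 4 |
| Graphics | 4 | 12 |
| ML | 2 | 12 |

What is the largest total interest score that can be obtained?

Systems + Graphics + ML: credit hours 3 + 4 + 2 = 9 ≤ 14, interest score 6 + 12 + 12 = 30.
Graphics + ML: credit hours 4 + 2 = 6 ≤ 14, interest score 12 + 12 = 24.
Systems + ML: credit hours 3 + 2 = 5 ≤ 14, interest score 6 + 12 = 18.
Best is Systems, Graphics, and ML with total interest score 30.

30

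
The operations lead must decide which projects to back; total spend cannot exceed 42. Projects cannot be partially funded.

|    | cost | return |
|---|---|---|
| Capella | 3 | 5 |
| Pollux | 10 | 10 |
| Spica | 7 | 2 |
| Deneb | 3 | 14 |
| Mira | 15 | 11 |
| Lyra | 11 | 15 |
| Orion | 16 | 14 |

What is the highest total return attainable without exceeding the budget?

55

Allowing fractional choices, the relaxed optimum would be about 57.1, but projects are indivisible.
Pollux + Deneb + Mira + Lyra: cost 10 + 3 + 15 + 11 = 39 ≤ 42, return 10 + 14 + 11 + 15 = 50.
Pollux + Deneb + Lyra + Orion: cost 10 + 3 + 11 + 16 = 40 ≤ 42, return 10 + 14 + 15 + 14 = 53.
Capella + Pollux + Deneb + Mira + Lyra: cost 3 + 10 + 3 + 15 + 11 = 42 ≤ 42, return 5 + 10 + 14 + 11 + 15 = 55.
Best is Capella, Pollux, Deneb, Mira, and Lyra with total return 55.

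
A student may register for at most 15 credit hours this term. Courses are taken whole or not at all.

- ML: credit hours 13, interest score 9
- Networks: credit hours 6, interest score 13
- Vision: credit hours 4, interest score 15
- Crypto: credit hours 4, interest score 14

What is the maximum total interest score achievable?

This is an integer program with binary decision variables.
Allowing fractional choices, the relaxed optimum would be about 42.7, but courses are indivisible.
Networks + Vision + Crypto: credit hours 6 + 4 + 4 = 14 ≤ 15, interest score 13 + 15 + 14 = 42.
Vision + Crypto: credit hours 4 + 4 = 8 ≤ 15, interest score 15 + 14 = 29.
Best is Networks, Vision, and Crypto with total interest score 42.

42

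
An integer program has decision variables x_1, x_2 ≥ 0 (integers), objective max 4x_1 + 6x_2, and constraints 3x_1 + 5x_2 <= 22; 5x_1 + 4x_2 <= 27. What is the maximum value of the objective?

Relaxing integrality, the LP optimum is 27.85 at (x_1,x_2) = (3.62, 2.23), which is not an integer point.
(x_1,x_2)=(2,3): 3·2+5·3=21≤22, 5·2+4·3=22≤27, objective 26.
(x_1,x_2)=(3,2): 3·3+5·2=19≤22, 5·3+4·2=23≤27, objective 24.
No feasible integer point exceeds 26.

26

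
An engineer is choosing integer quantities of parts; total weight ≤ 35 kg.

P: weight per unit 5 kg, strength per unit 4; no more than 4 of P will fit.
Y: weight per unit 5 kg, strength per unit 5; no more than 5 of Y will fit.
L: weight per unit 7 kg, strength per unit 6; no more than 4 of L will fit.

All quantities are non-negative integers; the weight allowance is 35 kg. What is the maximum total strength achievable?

4×Y and 2×L: weight 34 ≤ 35, strength 4·5 + 2·6 = 32.
2×P and 5×Y: weight 35 ≤ 35, strength 2·4 + 5·5 = 33.
Best is 33.

33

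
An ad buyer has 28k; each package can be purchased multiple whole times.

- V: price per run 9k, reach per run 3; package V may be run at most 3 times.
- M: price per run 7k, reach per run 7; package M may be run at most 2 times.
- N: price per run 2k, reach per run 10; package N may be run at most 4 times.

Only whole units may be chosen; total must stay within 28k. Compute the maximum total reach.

54

N has the best ratio (10/2); taking only N gives at most 4×10 = 40 (stopped by the supply cap of 4).
Mixing does better — 2×M and 4×N: price 22 ≤ 28, reach 2·7 + 4·10 = 54.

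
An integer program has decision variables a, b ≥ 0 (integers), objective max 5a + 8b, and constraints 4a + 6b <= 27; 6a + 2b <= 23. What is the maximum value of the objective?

Relaxing integrality, the LP optimum is 36.00 at (a,b) = (0, 4.5), which is not an integer point.
(a,b)=(2,3): 4·2+6·3=26≤27, 6·2+2·3=18≤23, objective 34.
(a,b)=(0,4): 4·0+6·4=24≤27, 6·0+2·4=8≤23, objective 32.
The best lattice point is (2,3), giving 34.

34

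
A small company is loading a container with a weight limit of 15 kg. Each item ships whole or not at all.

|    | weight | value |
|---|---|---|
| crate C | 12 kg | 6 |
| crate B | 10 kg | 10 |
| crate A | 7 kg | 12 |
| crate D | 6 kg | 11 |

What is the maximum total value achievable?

Allowing fractional choices, the relaxed optimum would be about 25.0, but items are indivisible.
crate A: weight 7 ≤ 15, value 12.
crate A + crate D: weight 7 + 6 = 13 ≤ 15, value 12 + 11 = 23.
crate D: weight 6 ≤ 15, value 11.
Best is crate A and crate D with total value 23.

23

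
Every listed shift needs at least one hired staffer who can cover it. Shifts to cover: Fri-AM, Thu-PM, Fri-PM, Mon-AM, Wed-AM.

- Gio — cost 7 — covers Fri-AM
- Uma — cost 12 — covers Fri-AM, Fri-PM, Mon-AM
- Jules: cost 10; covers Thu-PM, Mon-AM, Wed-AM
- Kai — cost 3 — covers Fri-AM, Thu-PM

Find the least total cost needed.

22

The greedy cost-per-new-shift heuristic would pick Kai, Jules, and Uma for 25, but a cheaper cover exists.
Choose Uma and Jules: together they cover Fri-AM, Thu-PM, Fri-PM, Mon-AM, Wed-AM — every shift.
Total cost: 12 + 10 = 22.
No cover costs less than 22.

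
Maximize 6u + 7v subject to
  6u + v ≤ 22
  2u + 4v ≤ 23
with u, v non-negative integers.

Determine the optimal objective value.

46

(u,v)=(3,4): 6·3+1·4=22≤22, 2·3+4·4=22≤23, objective 46.
(u,v)=(1,5): 6·1+1·5=11≤22, 2·1+4·5=22≤23, objective 41.
(u,v)=(2,4): 6·2+1·4=16≤22, 2·2+4·4=20≤23, objective 40.
The best lattice point is (3,4), giving 46.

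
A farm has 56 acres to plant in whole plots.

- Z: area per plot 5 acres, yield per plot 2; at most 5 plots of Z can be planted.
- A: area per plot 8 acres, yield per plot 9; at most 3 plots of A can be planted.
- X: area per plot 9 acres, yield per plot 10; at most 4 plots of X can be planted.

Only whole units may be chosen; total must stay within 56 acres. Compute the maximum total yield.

A has the best ratio (9/8); taking only A gives at most 3×9 = 27 (stopped by the supply cap of 3).
Mixing does better — 1×Z, 3×A, and 3×X: area 56 ≤ 56, yield 1·2 + 3·9 + 3·10 = 59.

59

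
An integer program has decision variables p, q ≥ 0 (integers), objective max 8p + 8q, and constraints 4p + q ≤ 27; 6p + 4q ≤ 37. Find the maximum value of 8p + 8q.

(p,q)=(0,9): 4·0+1·9=9≤27, 6·0+4·9=36≤37, objective 72.
(p,q)=(0,8): 4·0+1·8=8≤27, 6·0+4·8=32≤37, objective 64.
No feasible integer point exceeds 72.

72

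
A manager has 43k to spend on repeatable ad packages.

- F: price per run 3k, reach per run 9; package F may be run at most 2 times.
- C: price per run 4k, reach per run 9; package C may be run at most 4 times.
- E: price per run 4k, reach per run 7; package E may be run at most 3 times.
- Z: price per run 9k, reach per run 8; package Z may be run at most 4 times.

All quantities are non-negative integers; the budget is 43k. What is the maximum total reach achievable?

83

This is a bounded integer knapsack.
2×F, 4×C, 3×E, and 1×Z: price 43 ≤ 43, reach 2·9 + 4·9 + 3·7 + 1·8 = 83.
2×F, 4×C, 2×E, and 1×Z: price 39 ≤ 43, reach 2·9 + 4·9 + 2·7 + 1·8 = 76.
Best is 83.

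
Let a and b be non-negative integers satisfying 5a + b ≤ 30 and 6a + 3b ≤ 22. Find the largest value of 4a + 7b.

(a,b)=(0,7): 5·0+1·7=7≤30, 6·0+3·7=21≤22, objective 49.
(a,b)=(0,6): 5·0+1·6=6≤30, 6·0+3·6=18≤22, objective 42.
The best lattice point is (0,7), giving 49.

49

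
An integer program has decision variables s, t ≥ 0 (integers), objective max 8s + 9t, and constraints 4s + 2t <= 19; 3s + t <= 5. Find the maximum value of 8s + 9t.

(s,t)=(0,5) is feasible, giving 45.
(s,t)=(0,4) is feasible, giving 36.
The best lattice point is (0,5), giving 45.

45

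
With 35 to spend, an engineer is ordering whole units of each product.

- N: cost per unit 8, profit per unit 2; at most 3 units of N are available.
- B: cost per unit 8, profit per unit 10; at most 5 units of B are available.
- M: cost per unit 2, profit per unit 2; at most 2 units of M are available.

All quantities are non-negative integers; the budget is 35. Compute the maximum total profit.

Take 4×B and 1×M: cost 34 ≤ 35, profit 4·10 + 1·2 = 42.
No other integer combination yields more.

42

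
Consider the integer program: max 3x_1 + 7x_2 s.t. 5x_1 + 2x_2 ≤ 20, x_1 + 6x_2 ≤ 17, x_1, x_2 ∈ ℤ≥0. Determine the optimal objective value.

23

(x_1,x_2)=(3,2) is feasible, giving 23.
(x_1,x_2)=(2,2) is feasible, giving 20.
(x_1,x_2)=(3,1) is feasible, giving 16.
(x_1,x_2)=(2,1) is feasible, giving 13.
The best lattice point is (3,2), giving 23.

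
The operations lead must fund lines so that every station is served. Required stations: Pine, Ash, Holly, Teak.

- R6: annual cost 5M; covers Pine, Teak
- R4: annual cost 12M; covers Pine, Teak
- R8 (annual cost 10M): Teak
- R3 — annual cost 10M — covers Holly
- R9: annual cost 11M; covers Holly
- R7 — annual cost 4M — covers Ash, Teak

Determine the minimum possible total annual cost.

Choose R6, R3, and R7: together they cover Pine, Ash, Holly, Teak — every station.
Total annual cost: 5 + 10 + 4 = 19.
No cover costs less than 19.

19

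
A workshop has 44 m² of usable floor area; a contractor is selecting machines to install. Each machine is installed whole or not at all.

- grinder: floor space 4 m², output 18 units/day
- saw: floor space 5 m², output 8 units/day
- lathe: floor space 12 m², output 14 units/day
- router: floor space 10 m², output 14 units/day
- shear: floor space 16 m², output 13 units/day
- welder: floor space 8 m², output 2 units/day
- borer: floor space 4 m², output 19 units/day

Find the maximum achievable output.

75

grinder + saw + lathe + router + borer: floor space 4 + 5 + 12 + 10 + 4 = 35 ≤ 44, output 18 + 8 + 14 + 14 + 19 = 73.
grinder + saw + lathe + router + welder + borer: floor space 4 + 5 + 12 + 10 + 8 + 4 = 43 ≤ 44, output 18 + 8 + 14 + 14 + 2 + 19 = 75.
Best is grinder, saw, lathe, router, welder, and borer with total output 75.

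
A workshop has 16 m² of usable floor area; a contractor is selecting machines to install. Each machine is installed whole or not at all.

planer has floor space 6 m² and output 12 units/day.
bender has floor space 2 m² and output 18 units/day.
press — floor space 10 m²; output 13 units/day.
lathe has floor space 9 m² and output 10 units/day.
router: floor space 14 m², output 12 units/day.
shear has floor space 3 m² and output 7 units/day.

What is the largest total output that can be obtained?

38

Take bender, press, and shear: floor space 2 + 10 + 3 = 15 ≤ 16, output 18 + 13 + 7 = 38.
No other feasible combination does better.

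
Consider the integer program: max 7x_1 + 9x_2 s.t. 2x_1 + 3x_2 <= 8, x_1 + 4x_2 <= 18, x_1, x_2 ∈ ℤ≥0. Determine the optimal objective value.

28

(x_1,x_2)=(4,0): 2·4+3·0=8≤8, 1·4+4·0=4≤18, objective 28.
(x_1,x_2)=(3,0): 2·3+3·0=6≤8, 1·3+4·0=3≤18, objective 21.
No feasible integer point exceeds 28.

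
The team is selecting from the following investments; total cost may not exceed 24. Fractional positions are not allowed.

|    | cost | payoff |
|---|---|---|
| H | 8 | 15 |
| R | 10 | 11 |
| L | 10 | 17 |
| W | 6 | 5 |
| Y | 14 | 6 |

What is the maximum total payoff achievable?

H + R + W: cost 8 + 10 + 6 = 24 ≤ 24, payoff 15 + 11 + 5 = 31.
H + L: cost 8 + 10 = 18 ≤ 24, payoff 15 + 17 = 32.
H + L + W: cost 8 + 10 + 6 = 24 ≤ 24, payoff 15 + 17 + 5 = 37.
Best is H, L, and W with total payoff 37.

37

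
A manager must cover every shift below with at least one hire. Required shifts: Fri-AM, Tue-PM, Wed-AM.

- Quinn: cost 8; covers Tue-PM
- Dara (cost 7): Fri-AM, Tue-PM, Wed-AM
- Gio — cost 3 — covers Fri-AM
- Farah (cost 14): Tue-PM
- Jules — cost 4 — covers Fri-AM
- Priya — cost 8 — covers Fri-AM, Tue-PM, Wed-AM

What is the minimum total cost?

Dara alone covers Fri-AM, Tue-PM, Wed-AM — every shift.
Total cost: 7.
No cover costs less than 7.

7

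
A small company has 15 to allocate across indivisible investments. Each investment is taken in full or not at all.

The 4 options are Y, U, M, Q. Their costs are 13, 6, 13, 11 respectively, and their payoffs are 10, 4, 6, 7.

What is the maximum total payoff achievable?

10

Q: cost 11 ≤ 15, payoff 7.
Y: cost 13 ≤ 15, payoff 10.
Best is Y with total payoff 10.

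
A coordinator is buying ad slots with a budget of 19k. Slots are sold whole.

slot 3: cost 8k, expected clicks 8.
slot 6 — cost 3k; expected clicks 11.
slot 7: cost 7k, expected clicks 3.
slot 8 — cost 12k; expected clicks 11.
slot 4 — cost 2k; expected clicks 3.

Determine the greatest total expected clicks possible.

25

Take slot 6, slot 8, and slot 4: cost 3 + 12 + 2 = 17 ≤ 19, expected clicks 11 + 11 + 3 = 25.
No other feasible combination does better.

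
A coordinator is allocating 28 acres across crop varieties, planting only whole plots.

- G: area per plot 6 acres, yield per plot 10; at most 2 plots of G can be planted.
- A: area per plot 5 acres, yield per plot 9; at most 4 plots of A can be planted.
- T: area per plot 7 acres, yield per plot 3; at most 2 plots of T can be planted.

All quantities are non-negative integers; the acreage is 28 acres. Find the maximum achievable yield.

47

This is a bounded integer knapsack.
1×G and 4×A: area 26 ≤ 28, yield 1·10 + 4·9 = 46.
2×G and 3×A: area 27 ≤ 28, yield 2·10 + 3·9 = 47.
Best is 47.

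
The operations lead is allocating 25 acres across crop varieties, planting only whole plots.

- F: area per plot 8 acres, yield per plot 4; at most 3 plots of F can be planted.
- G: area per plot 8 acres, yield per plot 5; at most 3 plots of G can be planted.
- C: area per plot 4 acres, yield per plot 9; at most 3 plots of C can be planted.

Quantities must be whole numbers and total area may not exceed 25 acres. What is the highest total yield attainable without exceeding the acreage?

32

Take 1×G and 3×C: area 20 ≤ 25, yield 1·5 + 3·9 = 32.
C has the best ratio (9/4) and is taken to its limit of 3; remaining capacity is filled optimally with the others.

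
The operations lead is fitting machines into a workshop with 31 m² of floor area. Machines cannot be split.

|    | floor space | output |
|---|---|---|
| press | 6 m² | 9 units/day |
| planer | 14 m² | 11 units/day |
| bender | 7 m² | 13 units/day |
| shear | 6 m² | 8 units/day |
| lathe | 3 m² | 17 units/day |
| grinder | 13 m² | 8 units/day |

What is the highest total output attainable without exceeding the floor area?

Allowing fractional choices, the relaxed optimum would be about 54.1, but machines are indivisible.
press + planer + bender + lathe: floor space 6 + 14 + 7 + 3 = 30 ≤ 31, output 9 + 11 + 13 + 17 = 50.
planer + bender + shear + lathe: floor space 14 + 7 + 6 + 3 = 30 ≤ 31, output 11 + 13 + 8 + 17 = 49.
Best is press, planer, bender, and lathe with total output 50.

50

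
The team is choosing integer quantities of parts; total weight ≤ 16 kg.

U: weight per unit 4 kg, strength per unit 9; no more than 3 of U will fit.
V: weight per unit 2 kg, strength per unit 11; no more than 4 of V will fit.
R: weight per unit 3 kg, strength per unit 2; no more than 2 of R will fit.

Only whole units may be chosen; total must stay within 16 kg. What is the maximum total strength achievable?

1×U, 4×V, and 1×R: weight 15 ≤ 16, strength 1·9 + 4·11 + 1·2 = 55.
2×U and 4×V: weight 16 ≤ 16, strength 2·9 + 4·11 = 62.
Best is 62.

62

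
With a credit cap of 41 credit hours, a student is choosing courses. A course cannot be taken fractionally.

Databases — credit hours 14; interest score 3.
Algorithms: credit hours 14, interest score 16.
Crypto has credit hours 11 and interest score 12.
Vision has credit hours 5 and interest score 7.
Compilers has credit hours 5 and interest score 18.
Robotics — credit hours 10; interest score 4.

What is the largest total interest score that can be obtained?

53

Algorithms + Crypto + Compilers: credit hours 14 + 11 + 5 = 30 ≤ 41, interest score 16 + 12 + 18 = 46.
Algorithms + Crypto + Vision + Compilers: credit hours 14 + 11 + 5 + 5 = 35 ≤ 41, interest score 16 + 12 + 7 + 18 = 53.
Algorithms + Crypto + Compilers + Robotics: credit hours 14 + 11 + 5 + 10 = 40 ≤ 41, interest score 16 + 12 + 18 + 4 = 50.
Best is Algorithms, Crypto, Vision, and Compilers with total interest score 53.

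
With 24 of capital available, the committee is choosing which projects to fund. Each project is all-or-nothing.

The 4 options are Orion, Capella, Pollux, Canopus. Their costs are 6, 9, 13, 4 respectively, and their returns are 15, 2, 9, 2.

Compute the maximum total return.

26

Allowing fractional choices, the relaxed optimum would be about 26.2, but projects are indivisible.
Orion + Pollux + Canopus: cost 6 + 13 + 4 = 23 ≤ 24, return 15 + 9 + 2 = 26.
Orion + Capella + Canopus: cost 6 + 9 + 4 = 19 ≤ 24, return 15 + 2 + 2 = 19.
Orion + Pollux: cost 6 + 13 = 19 ≤ 24, return 15 + 9 = 24.
Best is Orion, Pollux, and Canopus with total return 26.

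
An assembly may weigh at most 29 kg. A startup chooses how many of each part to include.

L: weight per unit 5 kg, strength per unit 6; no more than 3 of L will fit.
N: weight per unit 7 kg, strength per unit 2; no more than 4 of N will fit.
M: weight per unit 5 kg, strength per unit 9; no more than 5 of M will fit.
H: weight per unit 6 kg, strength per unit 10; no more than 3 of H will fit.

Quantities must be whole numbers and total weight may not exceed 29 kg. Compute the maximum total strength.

This is a bounded integer knapsack.
Take 2×M and 3×H: weight 28 ≤ 29, strength 2·9 + 3·10 = 48.
No other integer combination yields more.

48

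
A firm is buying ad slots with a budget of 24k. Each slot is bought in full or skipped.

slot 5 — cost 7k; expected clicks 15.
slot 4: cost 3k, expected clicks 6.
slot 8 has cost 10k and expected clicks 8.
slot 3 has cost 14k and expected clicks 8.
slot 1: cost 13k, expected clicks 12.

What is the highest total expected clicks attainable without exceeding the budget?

33

Take slot 5, slot 4, and slot 1: cost 7 + 3 + 13 = 23 ≤ 24, expected clicks 15 + 6 + 12 = 33.
No other feasible combination does better.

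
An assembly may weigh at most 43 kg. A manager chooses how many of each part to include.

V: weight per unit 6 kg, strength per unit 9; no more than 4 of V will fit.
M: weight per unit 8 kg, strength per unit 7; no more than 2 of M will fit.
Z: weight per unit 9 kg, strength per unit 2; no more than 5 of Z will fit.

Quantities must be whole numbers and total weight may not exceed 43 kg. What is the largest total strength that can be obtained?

50

This is a bounded integer knapsack.
V has the best ratio (9/6); taking only V gives at most 4×9 = 36 (stopped by the supply cap of 4).
Mixing does better — 4×V and 2×M: weight 40 ≤ 43, strength 4·9 + 2·7 = 50.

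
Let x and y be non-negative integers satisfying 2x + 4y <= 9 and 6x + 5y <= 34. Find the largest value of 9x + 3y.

36

Relaxing integrality, the LP optimum is 40.50 at (x,y) = (4.5, 0), which is not an integer point.
(x,y)=(4,0): 2·4+4·0=8≤9, 6·4+5·0=24≤34, objective 36.
(x,y)=(3,0): 2·3+4·0=6≤9, 6·3+5·0=18≤34, objective 27.
Maximum is 36 at (x,y)=(4,0).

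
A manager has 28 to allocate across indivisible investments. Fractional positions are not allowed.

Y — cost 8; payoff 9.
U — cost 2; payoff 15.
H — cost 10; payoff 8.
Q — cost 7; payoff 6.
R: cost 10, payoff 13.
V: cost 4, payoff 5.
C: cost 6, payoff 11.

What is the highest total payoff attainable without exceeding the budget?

Treat it as a binary knapsack problem.
Allowing fractional choices, the relaxed optimum would be about 50.8, but investments are indivisible.
Y + U + Q + V + C: cost 8 + 2 + 7 + 4 + 6 = 27 ≤ 28, payoff 9 + 15 + 6 + 5 + 11 = 46.
U + H + R + C: cost 2 + 10 + 10 + 6 = 28 ≤ 28, payoff 15 + 8 + 13 + 11 = 47.
Y + U + R + C: cost 8 + 2 + 10 + 6 = 26 ≤ 28, payoff 9 + 15 + 13 + 11 = 48.
Best is Y, U, R, and C with total payoff 48.

48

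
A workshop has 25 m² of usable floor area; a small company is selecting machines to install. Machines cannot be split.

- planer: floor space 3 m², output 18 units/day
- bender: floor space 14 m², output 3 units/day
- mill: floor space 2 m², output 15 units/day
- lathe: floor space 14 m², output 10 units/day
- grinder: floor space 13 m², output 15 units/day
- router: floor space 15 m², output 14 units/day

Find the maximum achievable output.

Take planer, mill, and grinder: floor space 3 + 2 + 13 = 18 ≤ 25, output 18 + 15 + 15 = 48.
No other feasible combination does better.

48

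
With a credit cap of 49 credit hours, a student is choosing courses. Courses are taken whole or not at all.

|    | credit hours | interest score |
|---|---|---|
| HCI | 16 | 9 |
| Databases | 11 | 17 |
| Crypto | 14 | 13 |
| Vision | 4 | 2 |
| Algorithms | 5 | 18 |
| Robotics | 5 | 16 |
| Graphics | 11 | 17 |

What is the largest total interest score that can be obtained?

Allowing fractional choices, the relaxed optimum would be about 82.7, but courses are indivisible.
Databases + Crypto + Algorithms + Robotics + Graphics: credit hours 11 + 14 + 5 + 5 + 11 = 46 ≤ 49, interest score 17 + 13 + 18 + 16 + 17 = 81.
HCI + Databases + Algorithms + Robotics + Graphics: credit hours 16 + 11 + 5 + 5 + 11 = 48 ≤ 49, interest score 9 + 17 + 18 + 16 + 17 = 77.
Best is Databases, Crypto, Algorithms, Robotics, and Graphics with total interest score 81.

81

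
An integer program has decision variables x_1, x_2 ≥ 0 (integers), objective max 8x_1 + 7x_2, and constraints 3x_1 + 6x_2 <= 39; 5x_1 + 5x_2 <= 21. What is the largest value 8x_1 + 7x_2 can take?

32

Relaxing integrality, the LP optimum is 33.60 at (x_1,x_2) = (4.2, 0), which is not an integer point.
(x_1,x_2)=(4,0) is feasible, giving 32.
(x_1,x_2)=(3,1) is feasible, giving 31.
(x_1,x_2)=(3,0) is feasible, giving 24.
The best lattice point is (4,0), giving 32.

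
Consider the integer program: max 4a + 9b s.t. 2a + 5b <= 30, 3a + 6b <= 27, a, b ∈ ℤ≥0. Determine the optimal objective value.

40

(a,b)=(1,4): 2·1+5·4=22≤30, 3·1+6·4=27≤27, objective 40.
(a,b)=(0,4): 2·0+5·4=20≤30, 3·0+6·4=24≤27, objective 36.
(a,b)=(2,3): 2·2+5·3=19≤30, 3·2+6·3=24≤27, objective 35.
(a,b)=(1,3): 2·1+5·3=17≤30, 3·1+6·3=21≤27, objective 31.
No feasible integer point exceeds 40.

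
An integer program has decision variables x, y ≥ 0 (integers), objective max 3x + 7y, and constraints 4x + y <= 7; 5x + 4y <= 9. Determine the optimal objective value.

The continuous relaxation peaks at (0, 2.25) with value 15.75; rounding to a feasible lattice point costs some objective.
(x,y)=(0,2): 4·0+1·2=2≤7, 5·0+4·2=8≤9, objective 14.
(x,y)=(1,1): 4·1+1·1=5≤7, 5·1+4·1=9≤9, objective 10.
(x,y)=(0,1): 4·0+1·1=1≤7, 5·0+4·1=4≤9, objective 7.
The best lattice point is (0,2), giving 14.

14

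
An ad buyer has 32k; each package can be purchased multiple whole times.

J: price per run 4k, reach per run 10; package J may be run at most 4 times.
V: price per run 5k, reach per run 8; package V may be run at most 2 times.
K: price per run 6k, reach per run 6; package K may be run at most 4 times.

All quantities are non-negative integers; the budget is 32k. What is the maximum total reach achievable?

This is a bounded integer knapsack.
J has the best ratio (10/4); taking only J gives at most 4×10 = 40 (stopped by the supply cap of 4).
Mixing does better — 4×J, 2×V, and 1×K: price 32 ≤ 32, reach 4·10 + 2·8 + 1·6 = 62.

62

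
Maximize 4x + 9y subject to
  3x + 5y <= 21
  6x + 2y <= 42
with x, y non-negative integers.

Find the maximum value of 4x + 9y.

Relaxing integrality, the LP optimum is 37.80 at (x,y) = (0, 4.2), which is not an integer point.
(x,y)=(0,4): 3·0+5·4=20≤21, 6·0+2·4=8≤42, objective 36.
(x,y)=(1,3): 3·1+5·3=18≤21, 6·1+2·3=12≤42, objective 31.
(x,y)=(0,3): 3·0+5·3=15≤21, 6·0+2·3=6≤42, objective 27.
The best lattice point is (0,4), giving 36.

36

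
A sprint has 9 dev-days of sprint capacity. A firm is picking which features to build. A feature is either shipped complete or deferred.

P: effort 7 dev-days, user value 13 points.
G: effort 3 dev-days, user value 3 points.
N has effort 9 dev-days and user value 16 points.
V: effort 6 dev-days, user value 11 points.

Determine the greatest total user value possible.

16

Take N: effort 9 ≤ 9, user value 16.
No other feasible combination does better.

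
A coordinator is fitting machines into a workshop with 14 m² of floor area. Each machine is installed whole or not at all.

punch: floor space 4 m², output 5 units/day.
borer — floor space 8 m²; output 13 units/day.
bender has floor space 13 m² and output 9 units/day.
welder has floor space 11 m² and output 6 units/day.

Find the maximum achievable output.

This is a 0-1 knapsack instance.
Allowing fractional choices, the relaxed optimum would be about 19.4, but machines are indivisible.
punch + borer: floor space 4 + 8 = 12 ≤ 14, output 5 + 13 = 18.
borer: floor space 8 ≤ 14, output 13.
Best is punch and borer with total output 18.

18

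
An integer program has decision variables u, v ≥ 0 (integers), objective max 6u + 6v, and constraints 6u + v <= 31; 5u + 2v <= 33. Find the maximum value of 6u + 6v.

(u,v)=(0,16): 6·0+1·16=16≤31, 5·0+2·16=32≤33, objective 96.
(u,v)=(0,15): 6·0+1·15=15≤31, 5·0+2·15=30≤33, objective 90.
No feasible integer point exceeds 96.

96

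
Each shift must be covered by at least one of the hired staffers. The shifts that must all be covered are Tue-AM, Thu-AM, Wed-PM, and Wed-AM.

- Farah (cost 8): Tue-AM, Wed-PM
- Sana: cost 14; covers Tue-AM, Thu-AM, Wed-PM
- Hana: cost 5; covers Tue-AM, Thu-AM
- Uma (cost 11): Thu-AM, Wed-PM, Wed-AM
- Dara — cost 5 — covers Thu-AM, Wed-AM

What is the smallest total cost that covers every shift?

13

The greedy cost-per-new-shift heuristic would pick Hana, Dara, and Farah for 18, but a cheaper cover exists.
Choose Farah and Dara: together they cover Tue-AM, Thu-AM, Wed-PM, Wed-AM — every shift.
Total cost: 8 + 5 = 13.
No cover costs less than 13.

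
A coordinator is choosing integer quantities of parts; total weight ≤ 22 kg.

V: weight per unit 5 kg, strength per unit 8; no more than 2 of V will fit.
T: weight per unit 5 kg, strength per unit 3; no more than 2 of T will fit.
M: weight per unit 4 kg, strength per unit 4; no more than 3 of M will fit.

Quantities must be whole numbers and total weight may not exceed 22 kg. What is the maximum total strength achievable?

28

2×V and 2×M: weight 18 ≤ 22, strength 2·8 + 2·4 = 24.
2×V and 3×M: weight 22 ≤ 22, strength 2·8 + 3·4 = 28.
Best is 28.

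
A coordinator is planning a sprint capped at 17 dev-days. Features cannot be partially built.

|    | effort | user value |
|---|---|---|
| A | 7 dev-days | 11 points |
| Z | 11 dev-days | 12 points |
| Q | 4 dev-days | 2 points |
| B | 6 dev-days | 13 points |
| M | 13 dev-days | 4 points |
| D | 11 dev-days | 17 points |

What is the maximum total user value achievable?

Treat it as a binary knapsack problem.
A + Q + B: effort 7 + 4 + 6 = 17 ≤ 17, user value 11 + 2 + 13 = 26.
B + D: effort 6 + 11 = 17 ≤ 17, user value 13 + 17 = 30.
Z + B: effort 11 + 6 = 17 ≤ 17, user value 12 + 13 = 25.
Best is B and D with total user value 30.

30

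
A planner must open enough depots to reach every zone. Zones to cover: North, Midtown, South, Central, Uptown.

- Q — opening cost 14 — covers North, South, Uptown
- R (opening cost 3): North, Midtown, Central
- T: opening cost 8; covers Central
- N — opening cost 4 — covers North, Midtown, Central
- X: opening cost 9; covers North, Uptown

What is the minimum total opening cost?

Choose Q and R: together they cover North, Midtown, South, Central, Uptown — every zone.
Total opening cost: 14 + 3 = 17.
No cover costs less than 17.

17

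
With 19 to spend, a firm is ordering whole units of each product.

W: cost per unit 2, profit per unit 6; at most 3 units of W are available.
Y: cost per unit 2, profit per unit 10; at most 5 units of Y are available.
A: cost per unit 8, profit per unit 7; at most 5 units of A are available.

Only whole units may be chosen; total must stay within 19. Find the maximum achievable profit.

68

This is a bounded integer knapsack.
2×W and 5×Y: cost 14 ≤ 19, profit 2·6 + 5·10 = 62.
3×W and 5×Y: cost 16 ≤ 19, profit 3·6 + 5·10 = 68.
Best is 68.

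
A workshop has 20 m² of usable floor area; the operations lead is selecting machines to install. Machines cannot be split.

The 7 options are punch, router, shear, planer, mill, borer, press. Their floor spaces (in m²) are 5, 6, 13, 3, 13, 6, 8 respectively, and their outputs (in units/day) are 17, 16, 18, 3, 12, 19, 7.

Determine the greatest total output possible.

Take punch, router, planer, and borer: floor space 5 + 6 + 3 + 6 = 20 ≤ 20, output 17 + 16 + 3 + 19 = 55.
No other feasible combination does better.

55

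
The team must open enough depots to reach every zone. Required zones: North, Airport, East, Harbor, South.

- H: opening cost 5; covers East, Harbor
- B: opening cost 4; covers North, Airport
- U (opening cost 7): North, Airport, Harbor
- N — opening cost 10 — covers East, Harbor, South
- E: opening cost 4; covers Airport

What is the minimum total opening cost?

The greedy cost-per-new-zone heuristic would pick B, H, and N for 19, but a cheaper cover exists.
Choose B and N: together they cover North, Airport, East, Harbor, South — every zone.
Total opening cost: 4 + 10 = 14.
No cover costs less than 14.

14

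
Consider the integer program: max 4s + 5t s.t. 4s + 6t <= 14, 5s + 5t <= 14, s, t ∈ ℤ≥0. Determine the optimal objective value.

10

(s,t)=(0,2): 4·0+6·2=12≤14, 5·0+5·2=10≤14, objective 10.
(s,t)=(1,1): 4·1+6·1=10≤14, 5·1+5·1=10≤14, objective 9.
The best lattice point is (0,2), giving 10.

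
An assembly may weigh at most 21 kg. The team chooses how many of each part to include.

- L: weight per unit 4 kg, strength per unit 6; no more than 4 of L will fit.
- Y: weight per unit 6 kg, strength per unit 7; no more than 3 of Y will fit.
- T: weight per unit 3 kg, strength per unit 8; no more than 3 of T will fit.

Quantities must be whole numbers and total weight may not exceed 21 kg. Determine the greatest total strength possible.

Take 3×L and 3×T: weight 21 ≤ 21, strength 3·6 + 3·8 = 42.
T has the best ratio (8/3) and is taken to its limit of 3; remaining capacity is filled optimally with the others.

42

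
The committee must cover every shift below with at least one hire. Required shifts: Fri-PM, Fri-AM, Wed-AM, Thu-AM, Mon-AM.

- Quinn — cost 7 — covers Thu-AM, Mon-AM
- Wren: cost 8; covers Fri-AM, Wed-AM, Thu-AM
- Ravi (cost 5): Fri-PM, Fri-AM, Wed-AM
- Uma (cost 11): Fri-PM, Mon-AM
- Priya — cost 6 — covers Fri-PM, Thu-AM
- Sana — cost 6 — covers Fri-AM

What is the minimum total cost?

This is an integer covering problem.
Choose Quinn and Ravi: together they cover Fri-PM, Fri-AM, Wed-AM, Thu-AM, Mon-AM — every shift.
Total cost: 7 + 5 = 12.
No cover costs less than 12.

12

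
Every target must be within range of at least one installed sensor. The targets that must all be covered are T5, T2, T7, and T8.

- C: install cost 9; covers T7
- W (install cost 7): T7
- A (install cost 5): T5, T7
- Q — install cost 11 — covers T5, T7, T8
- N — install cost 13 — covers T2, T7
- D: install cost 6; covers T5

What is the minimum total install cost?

24

The greedy cost-per-new-target heuristic would pick A, Q, and N for 29, but a cheaper cover exists.
Choose Q and N: together they cover T5, T2, T7, T8 — every target.
Total install cost: 11 + 13 = 24.
No cover costs less than 24.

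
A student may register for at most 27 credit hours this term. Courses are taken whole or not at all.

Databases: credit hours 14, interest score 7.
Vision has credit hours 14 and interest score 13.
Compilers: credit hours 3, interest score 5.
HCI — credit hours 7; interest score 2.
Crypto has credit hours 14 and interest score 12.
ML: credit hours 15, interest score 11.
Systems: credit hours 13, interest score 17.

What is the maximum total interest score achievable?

30

Crypto + Systems: credit hours 14 + 13 = 27 ≤ 27, interest score 12 + 17 = 29.
Vision + Systems: credit hours 14 + 13 = 27 ≤ 27, interest score 13 + 17 = 30.
Best is Vision and Systems with total interest score 30.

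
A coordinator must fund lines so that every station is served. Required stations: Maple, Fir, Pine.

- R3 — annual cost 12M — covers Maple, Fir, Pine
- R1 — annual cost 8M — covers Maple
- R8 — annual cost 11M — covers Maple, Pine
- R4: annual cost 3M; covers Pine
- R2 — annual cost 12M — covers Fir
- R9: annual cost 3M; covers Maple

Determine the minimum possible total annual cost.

12

R3 alone covers Maple, Fir, Pine — every station.
Total annual cost: 12.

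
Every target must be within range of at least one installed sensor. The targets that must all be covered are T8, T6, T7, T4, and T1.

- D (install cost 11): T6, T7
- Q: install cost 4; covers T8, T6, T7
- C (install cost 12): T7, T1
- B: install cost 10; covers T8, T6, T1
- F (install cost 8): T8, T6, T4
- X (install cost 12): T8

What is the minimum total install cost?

20

This is an integer covering problem.
The greedy cost-per-new-target heuristic would pick Q, F, and B for 22, but a cheaper cover exists.
Choose C and F: together they cover T8, T6, T7, T4, T1 — every target.
Total install cost: 12 + 8 = 20.
No cover costs less than 20.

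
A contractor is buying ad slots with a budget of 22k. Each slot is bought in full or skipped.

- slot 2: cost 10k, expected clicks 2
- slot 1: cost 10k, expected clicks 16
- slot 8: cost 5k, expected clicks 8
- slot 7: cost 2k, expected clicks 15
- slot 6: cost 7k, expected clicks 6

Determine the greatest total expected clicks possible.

39

This is a 0-1 knapsack instance.
slot 1 + slot 8 + slot 7: cost 10 + 5 + 2 = 17 ≤ 22, expected clicks 16 + 8 + 15 = 39.
slot 1 + slot 7 + slot 6: cost 10 + 2 + 7 = 19 ≤ 22, expected clicks 16 + 15 + 6 = 37.
slot 2 + slot 1 + slot 7: cost 10 + 10 + 2 = 22 ≤ 22, expected clicks 2 + 16 + 15 = 33.
Best is slot 1, slot 8, and slot 7 with total expected clicks 39.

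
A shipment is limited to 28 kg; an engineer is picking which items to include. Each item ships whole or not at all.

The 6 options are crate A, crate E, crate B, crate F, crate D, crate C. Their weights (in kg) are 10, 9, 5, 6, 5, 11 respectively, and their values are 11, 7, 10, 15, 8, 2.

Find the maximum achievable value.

44

Take crate A, crate B, crate F, and crate D: weight 10 + 5 + 6 + 5 = 26 ≤ 28, value 11 + 10 + 15 + 8 = 44.
No other feasible combination does better.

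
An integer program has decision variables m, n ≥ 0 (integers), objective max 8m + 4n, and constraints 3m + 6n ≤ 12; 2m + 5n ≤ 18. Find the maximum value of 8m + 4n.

32

(m,n)=(4,0): 3·4+6·0=12≤12, 2·4+5·0=8≤18, objective 32.
(m,n)=(3,0): 3·3+6·0=9≤12, 2·3+5·0=6≤18, objective 24.
The best lattice point is (4,0), giving 32.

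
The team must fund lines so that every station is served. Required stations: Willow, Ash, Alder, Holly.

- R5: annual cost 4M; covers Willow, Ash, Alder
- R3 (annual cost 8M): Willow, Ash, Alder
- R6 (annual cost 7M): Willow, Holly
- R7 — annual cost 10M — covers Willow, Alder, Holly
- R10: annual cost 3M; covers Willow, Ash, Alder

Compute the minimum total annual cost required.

10

This is an integer covering problem.
Choose R6 and R10: together they cover Willow, Ash, Alder, Holly — every station.
Total annual cost: 7 + 3 = 10.
No cover costs less than 10.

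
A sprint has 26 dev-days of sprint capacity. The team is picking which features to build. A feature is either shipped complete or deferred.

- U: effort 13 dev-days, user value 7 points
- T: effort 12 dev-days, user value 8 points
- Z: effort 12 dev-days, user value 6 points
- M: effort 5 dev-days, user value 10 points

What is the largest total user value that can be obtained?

Allowing fractional choices, the relaxed optimum would be about 22.8, but features are indivisible.
U + M: effort 13 + 5 = 18 ≤ 26, user value 7 + 10 = 17.
T + M: effort 12 + 5 = 17 ≤ 26, user value 8 + 10 = 18.
Best is T and M with total user value 18.

18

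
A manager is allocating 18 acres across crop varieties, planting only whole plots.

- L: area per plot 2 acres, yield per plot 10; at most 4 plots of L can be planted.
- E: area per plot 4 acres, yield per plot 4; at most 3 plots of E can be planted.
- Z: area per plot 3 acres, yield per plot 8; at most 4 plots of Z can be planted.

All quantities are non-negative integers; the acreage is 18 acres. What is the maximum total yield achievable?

L has the best ratio (10/2); taking only L gives at most 4×10 = 40 (stopped by the supply cap of 4).
Mixing does better — 4×L and 3×Z: area 17 ≤ 18, yield 4·10 + 3·8 = 64.

64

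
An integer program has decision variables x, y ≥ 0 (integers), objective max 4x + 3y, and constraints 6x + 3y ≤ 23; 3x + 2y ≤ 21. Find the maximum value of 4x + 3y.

Relaxing integrality, the LP optimum is 23.00 at (x,y) = (0, 7.67), which is not an integer point.
(x,y)=(0,7): 6·0+3·7=21≤23, 3·0+2·7=14≤21, objective 21.
(x,y)=(0,6): 6·0+3·6=18≤23, 3·0+2·6=12≤21, objective 18.
Maximum is 21 at (x,y)=(0,7).

21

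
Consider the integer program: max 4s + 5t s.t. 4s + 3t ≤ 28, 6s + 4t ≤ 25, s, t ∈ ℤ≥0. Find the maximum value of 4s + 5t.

30

(s,t)=(0,6): 4·0+3·6=18≤28, 6·0+4·6=24≤25, objective 30.
(s,t)=(0,5): 4·0+3·5=15≤28, 6·0+4·5=20≤25, objective 25.
The best lattice point is (0,6), giving 30.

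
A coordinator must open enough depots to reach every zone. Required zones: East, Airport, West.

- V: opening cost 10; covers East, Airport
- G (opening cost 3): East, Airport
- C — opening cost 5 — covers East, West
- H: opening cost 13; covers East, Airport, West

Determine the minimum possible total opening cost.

8

Choose G and C: together they cover East, Airport, West — every zone.
Total opening cost: 3 + 5 = 8.
No cover costs less than 8.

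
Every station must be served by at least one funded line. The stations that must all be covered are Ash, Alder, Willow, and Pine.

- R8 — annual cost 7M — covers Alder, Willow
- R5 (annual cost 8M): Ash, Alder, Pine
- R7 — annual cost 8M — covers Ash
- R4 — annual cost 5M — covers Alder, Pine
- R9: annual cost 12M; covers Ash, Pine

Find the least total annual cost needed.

15

The greedy cost-per-new-station heuristic would pick R4, R8, and R5 for 20, but a cheaper cover exists.
Choose R8 and R5: together they cover Ash, Alder, Willow, Pine — every station.
Total annual cost: 7 + 8 = 15.
No cover costs less than 15.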